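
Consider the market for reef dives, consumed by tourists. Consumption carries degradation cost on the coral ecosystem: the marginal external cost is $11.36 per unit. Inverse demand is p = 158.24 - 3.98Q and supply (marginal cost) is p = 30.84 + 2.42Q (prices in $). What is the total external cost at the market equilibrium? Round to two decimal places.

$226.14

Market equilibrium (private): 30.84 + 2.42Q = 158.24 - 3.98Q → Q_m = 19.9063.
Total external cost = MEC × Q_m = 11.36 × 19.9063 = 226.1356.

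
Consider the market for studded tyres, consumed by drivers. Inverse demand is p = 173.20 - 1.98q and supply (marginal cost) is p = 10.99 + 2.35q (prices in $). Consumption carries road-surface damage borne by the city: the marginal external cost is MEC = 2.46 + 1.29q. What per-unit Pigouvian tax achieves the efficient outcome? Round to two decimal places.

tax = $39.13 per unit

Social marginal benefit = demand − MEC = 170.74 - 3.27q.
Set SMB = MC: 170.74 - 3.27q = 10.99 + 2.35q → q* = 28.4253.
The Pigouvian tax equals MEC at q*: 2.46 + 1.29×28.4253 = 39.1286.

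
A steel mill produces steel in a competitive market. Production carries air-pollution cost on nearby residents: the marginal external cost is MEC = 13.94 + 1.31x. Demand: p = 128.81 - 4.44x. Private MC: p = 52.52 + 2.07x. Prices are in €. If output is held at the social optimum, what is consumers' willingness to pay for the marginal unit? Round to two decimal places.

Social marginal cost = private MC + MEC = 66.46 + 3.38x.
Set SMC = demand: 66.46 + 3.38x = 128.81 - 4.44x → x* = 7.9731.
Consumer price on the demand curve at x*: 128.81 − 4.44×7.9731 = 93.4094.

P = €93.41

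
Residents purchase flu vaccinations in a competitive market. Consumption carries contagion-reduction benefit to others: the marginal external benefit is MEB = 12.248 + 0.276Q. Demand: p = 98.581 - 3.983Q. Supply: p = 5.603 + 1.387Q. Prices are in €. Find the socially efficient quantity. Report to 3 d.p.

Social marginal benefit = demand + MEB = 110.829 - 3.707Q.
Set SMB = MC: 110.829 - 3.707Q = 5.603 + 1.387Q → Q* = 20.6569.

Q* = 20.657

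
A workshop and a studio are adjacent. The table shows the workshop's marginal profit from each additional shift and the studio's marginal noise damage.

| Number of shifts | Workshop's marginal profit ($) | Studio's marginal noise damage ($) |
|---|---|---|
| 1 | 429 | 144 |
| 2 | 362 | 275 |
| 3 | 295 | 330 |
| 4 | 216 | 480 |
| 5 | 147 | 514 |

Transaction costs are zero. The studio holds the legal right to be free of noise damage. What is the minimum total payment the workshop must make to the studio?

$419

Efficient level: marginal profit ≥ marginal noise damage through level 2, so k* = 2.
With the studio holding the right, the workshop must at least compensate total damage at k*: 144 + 275 = 419.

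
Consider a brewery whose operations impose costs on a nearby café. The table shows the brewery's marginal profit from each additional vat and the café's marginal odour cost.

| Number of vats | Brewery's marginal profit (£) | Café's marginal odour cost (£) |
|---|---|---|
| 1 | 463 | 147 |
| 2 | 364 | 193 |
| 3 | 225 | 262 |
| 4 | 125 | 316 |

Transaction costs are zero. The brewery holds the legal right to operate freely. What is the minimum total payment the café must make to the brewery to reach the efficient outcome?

£350

Left alone the brewery would choose level 4 (marginal profit stays positive).
Efficient level: k* = 2 (marginal profit ≥ marginal odour cost through 2).
The café must at least cover the brewery's forgone profit from cutting 4→2: 225 + 125 = 350.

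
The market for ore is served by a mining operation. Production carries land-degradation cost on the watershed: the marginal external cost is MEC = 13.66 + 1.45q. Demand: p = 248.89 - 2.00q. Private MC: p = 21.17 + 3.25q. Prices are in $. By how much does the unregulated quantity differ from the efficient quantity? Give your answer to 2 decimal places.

Market equilibrium (private): 21.17 + 3.25q = 248.89 - 2.00q → q_m = 43.3752.
Social marginal cost = private MC + MEC = 34.83 + 4.70q.
Set SMC = demand: 34.83 + 4.70q = 248.89 - 2.00q → q* = 31.9493.
Gap = |43.3752 − 31.9493| = 11.4259.

11.43 units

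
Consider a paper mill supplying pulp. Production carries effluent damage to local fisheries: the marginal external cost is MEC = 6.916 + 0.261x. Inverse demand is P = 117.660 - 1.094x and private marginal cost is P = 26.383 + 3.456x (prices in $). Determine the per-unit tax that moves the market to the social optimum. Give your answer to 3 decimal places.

tax = $11.493 per unit

Social marginal cost = private MC + MEC = 33.299 + 3.717x.
Set SMC = demand: 33.299 + 3.717x = 117.660 - 1.094x → x* = 17.5350.
The Pigouvian tax equals MEC at x*: 6.916 + 0.261×17.5350 = 11.4926.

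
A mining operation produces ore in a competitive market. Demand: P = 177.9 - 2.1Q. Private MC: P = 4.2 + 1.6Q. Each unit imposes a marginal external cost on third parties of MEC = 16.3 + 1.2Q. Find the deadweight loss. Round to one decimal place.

DWL = 538.4

Market equilibrium (private): 4.2 + 1.6Q = 177.9 - 2.1Q → Q_m = 46.9459.
Social marginal cost = private MC + MEC = 20.5 + 2.8Q.
Set SMC = demand: 20.5 + 2.8Q = 177.9 - 2.1Q → Q* = 32.1224.
Between Q* and Q_m the wedge SMC − demand runs linearly from 0 to MEC(Q_m), so the loss is a triangle.
DWL = ½ × 14.8235 × 72.6351 = 538.3532.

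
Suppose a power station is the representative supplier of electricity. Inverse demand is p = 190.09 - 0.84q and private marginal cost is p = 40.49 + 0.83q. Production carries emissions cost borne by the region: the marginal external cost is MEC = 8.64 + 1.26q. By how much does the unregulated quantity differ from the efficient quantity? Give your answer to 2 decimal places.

Market equilibrium (private): 40.49 + 0.83q = 190.09 - 0.84q → q_m = 89.5808.
Social marginal cost = private MC + MEC = 49.13 + 2.09q.
Set SMC = demand: 49.13 + 2.09q = 190.09 - 0.84q → q* = 48.1092.
Gap = |89.5808 − 48.1092| = 41.4716.

41.47 units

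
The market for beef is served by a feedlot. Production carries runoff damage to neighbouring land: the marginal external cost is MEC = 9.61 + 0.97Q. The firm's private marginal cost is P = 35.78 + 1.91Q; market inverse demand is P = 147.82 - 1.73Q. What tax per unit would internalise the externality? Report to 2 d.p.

tax = 31.16 per unit

Social marginal cost = private MC + MEC = 45.39 + 2.88Q.
Set SMC = demand: 45.39 + 2.88Q = 147.82 - 1.73Q → Q* = 22.2191.
The Pigouvian tax equals MEC at Q*: 9.61 + 0.97×22.2191 = 31.1625.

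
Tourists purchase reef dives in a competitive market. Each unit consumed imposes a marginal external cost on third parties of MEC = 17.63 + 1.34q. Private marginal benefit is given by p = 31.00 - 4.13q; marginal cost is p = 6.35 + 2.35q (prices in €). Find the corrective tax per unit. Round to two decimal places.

tax = €18.83 per unit

Social marginal benefit = demand − MEC = 13.37 - 5.47q.
Set SMB = MC: 13.37 - 5.47q = 6.35 + 2.35q → q* = 0.8977.
The Pigouvian tax equals MEC at q*: 17.63 + 1.34×0.8977 = 18.8329.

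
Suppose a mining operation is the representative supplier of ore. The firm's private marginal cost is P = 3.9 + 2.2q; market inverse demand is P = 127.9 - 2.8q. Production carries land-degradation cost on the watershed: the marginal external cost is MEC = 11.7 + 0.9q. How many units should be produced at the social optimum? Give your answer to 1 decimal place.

q* = 19.0

Social marginal cost = private MC + MEC = 15.6 + 3.1q.
Set SMC = demand: 15.6 + 3.1q = 127.9 - 2.8q → q* = 19.0339.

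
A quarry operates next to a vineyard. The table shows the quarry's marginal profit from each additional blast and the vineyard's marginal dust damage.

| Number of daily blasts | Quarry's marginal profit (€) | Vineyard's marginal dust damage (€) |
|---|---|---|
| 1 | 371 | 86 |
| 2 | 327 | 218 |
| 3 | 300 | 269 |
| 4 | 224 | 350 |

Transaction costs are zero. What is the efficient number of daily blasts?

Bargaining reaches the level where marginal profit last exceeds marginal dust damage.
That holds through level 3 (300 ≥ 269) but not at 4 (224 < 350).

3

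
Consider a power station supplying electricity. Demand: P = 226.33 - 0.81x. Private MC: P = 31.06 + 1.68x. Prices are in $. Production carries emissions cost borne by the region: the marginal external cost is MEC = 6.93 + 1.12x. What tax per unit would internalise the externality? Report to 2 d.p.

tax = $65.36 per unit

Social marginal cost = private MC + MEC = 37.99 + 2.80x.
Set SMC = demand: 37.99 + 2.80x = 226.33 - 0.81x → x* = 52.1717.
The Pigouvian tax equals MEC at x*: 6.93 + 1.12×52.1717 = 65.3623.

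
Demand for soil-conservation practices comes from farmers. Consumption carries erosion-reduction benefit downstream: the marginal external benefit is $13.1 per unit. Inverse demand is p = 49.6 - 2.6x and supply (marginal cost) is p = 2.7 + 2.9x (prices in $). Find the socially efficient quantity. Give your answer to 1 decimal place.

x* = 10.9

Social marginal benefit = demand + MEB = 62.7 - 2.6x.
Set SMB = MC: 62.7 - 2.6x = 2.7 + 2.9x → x* = 10.9091.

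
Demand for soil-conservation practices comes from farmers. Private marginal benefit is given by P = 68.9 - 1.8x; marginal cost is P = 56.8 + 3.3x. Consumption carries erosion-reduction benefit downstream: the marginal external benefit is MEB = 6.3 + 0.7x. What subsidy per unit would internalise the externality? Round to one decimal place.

Social marginal benefit = demand + MEB = 75.2 - 1.1x.
Set SMB = MC: 75.2 - 1.1x = 56.8 + 3.3x → x* = 4.1818.
The Pigouvian subsidy equals MEB at x*: 6.3 + 0.7×4.1818 = 9.2273.

subsidy = 9.2 per unit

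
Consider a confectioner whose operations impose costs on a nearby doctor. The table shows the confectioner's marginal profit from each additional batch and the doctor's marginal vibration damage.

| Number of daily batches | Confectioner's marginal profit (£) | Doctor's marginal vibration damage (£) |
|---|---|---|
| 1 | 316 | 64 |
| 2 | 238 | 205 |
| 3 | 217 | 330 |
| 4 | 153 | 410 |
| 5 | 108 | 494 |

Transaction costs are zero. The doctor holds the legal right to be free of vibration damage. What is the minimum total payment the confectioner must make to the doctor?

£269

Efficient level: marginal profit ≥ marginal vibration damage through level 2, so k* = 2.
With the doctor holding the right, the confectioner must at least compensate total damage at k*: 64 + 205 = 269.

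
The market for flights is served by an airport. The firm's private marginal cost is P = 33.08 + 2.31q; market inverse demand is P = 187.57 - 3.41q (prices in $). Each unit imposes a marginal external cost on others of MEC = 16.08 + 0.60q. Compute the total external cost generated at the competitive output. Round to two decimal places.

$653.14

Market equilibrium (private): 33.08 + 2.31q = 187.57 - 3.41q → q_m = 27.0087.
Total external cost = ∫₀^{q_m} (16.08 + 0.60q) dq = 16.08×27.0087 + ½×0.60×27.0087² = 653.1409.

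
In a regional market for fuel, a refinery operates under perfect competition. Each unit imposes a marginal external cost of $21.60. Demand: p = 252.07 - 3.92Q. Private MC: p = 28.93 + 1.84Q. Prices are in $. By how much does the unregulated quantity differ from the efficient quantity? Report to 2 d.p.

3.75 units

Market equilibrium (private): 28.93 + 1.84Q = 252.07 - 3.92Q → Q_m = 38.7396.
Social marginal cost = private MC + MEC = 50.53 + 1.84Q.
Set SMC = demand: 50.53 + 1.84Q = 252.07 - 3.92Q → Q* = 34.9896.
Gap = |38.7396 − 34.9896| = 3.7500.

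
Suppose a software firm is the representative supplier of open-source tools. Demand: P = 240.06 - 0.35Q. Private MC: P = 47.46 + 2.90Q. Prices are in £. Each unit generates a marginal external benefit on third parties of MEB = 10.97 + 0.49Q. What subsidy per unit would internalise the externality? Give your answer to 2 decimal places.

subsidy = £47.11 per unit

Social marginal cost = private MC − MEB = 36.49 + 2.41Q.
Set SMC = demand: 36.49 + 2.41Q = 240.06 - 0.35Q → Q* = 73.7572.
The Pigouvian subsidy equals MEB at Q*: 10.97 + 0.49×73.7572 = 47.1110.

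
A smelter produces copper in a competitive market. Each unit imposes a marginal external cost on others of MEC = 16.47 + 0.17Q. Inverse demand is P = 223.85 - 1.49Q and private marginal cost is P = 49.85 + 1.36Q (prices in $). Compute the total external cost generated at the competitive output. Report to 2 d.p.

$1322.37

Market equilibrium (private): 49.85 + 1.36Q = 223.85 - 1.49Q → Q_m = 61.0526.
Total external cost = ∫₀^{Q_m} (16.47 + 0.17Q) dQ = 16.47×61.0526 + ½×0.17×61.0526² = 1322.3670.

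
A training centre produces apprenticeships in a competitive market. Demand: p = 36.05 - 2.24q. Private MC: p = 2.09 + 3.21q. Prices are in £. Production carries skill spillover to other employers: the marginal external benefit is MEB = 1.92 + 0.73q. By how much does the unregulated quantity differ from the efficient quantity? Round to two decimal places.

1.37 units

Market equilibrium (private): 2.09 + 3.21q = 36.05 - 2.24q → q_m = 6.2312.
Social marginal cost = private MC − MEB = 0.17 + 2.48q.
Set SMC = demand: 0.17 + 2.48q = 36.05 - 2.24q → q* = 7.6017.
Gap = |6.2312 − 7.6017| = 1.3705.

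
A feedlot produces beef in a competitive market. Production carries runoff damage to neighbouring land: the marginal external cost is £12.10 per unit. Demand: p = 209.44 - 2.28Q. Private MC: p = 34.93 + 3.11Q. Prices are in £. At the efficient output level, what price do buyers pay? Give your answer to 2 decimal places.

P = £140.74

Social marginal cost = private MC + MEC = 47.03 + 3.11Q.
Set SMC = demand: 47.03 + 3.11Q = 209.44 - 2.28Q → Q* = 30.1317.
Consumer price on the demand curve at Q*: 209.44 − 2.28×30.1317 = 140.7397.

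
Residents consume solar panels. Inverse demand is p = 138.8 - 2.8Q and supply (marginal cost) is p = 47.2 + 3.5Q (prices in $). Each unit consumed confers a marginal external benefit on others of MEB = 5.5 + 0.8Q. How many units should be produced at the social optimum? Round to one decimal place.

Q* = 17.7

Social marginal benefit = demand + MEB = 144.3 - 2.0Q.
Set SMB = MC: 144.3 - 2.0Q = 47.2 + 3.5Q → Q* = 17.6545.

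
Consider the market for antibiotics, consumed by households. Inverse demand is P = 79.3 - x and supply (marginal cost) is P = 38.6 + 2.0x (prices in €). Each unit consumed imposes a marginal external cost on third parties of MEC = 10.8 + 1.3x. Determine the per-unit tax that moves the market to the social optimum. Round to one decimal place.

Social marginal benefit = demand − MEC = 68.5 - 2.3x.
Set SMB = MC: 68.5 - 2.3x = 38.6 + 2.0x → x* = 6.9535.
The Pigouvian tax equals MEC at x*: 10.8 + 1.3×6.9535 = 19.8396.

tax = €19.8 per unit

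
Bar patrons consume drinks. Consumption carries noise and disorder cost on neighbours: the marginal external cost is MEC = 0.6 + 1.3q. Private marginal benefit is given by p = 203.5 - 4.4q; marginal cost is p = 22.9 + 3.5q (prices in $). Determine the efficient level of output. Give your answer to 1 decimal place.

q* = 19.6

Social marginal benefit = demand − MEC = 202.9 - 5.7q.
Set SMB = MC: 202.9 - 5.7q = 22.9 + 3.5q → q* = 19.5652.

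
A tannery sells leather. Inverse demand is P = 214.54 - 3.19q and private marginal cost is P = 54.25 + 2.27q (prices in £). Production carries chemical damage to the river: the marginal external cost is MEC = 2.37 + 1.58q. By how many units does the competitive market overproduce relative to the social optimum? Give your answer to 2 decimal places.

Market equilibrium (private): 54.25 + 2.27q = 214.54 - 3.19q → q_m = 29.3571.
Social marginal cost = private MC + MEC = 56.62 + 3.85q.
Set SMC = demand: 56.62 + 3.85q = 214.54 - 3.19q → q* = 22.4318.
Gap = |29.3571 − 22.4318| = 6.9253.

6.93 units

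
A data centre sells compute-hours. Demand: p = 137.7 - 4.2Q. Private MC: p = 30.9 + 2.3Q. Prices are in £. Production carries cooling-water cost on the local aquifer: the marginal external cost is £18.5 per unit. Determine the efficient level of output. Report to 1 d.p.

Social marginal cost = private MC + MEC = 49.4 + 2.3Q.
Set SMC = demand: 49.4 + 2.3Q = 137.7 - 4.2Q → Q* = 13.5846.

Q* = 13.6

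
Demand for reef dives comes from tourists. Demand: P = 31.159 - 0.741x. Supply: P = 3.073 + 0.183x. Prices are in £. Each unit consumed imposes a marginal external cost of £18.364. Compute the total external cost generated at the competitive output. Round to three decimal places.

£558.194

Market equilibrium (private): 3.073 + 0.183x = 31.159 - 0.741x → x_m = 30.3961.
Total external cost = MEC × x_m = 18.364 × 30.3961 = 558.1940.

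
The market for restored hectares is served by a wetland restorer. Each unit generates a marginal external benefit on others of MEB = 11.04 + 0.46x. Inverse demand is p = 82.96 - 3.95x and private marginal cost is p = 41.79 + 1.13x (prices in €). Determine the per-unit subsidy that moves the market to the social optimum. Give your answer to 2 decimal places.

Social marginal cost = private MC − MEB = 30.75 + 0.67x.
Set SMC = demand: 30.75 + 0.67x = 82.96 - 3.95x → x* = 11.3009.
The Pigouvian subsidy equals MEB at x*: 11.04 + 0.46×11.3009 = 16.2384.

subsidy = €16.24 per unit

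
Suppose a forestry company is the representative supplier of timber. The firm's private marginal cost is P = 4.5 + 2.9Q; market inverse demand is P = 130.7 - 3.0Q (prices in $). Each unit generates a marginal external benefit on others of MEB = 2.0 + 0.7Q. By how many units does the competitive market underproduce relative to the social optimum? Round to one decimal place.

Market equilibrium (private): 4.5 + 2.9Q = 130.7 - 3.0Q → Q_m = 21.3898.
Social marginal cost = private MC − MEB = 2.5 + 2.2Q.
Set SMC = demand: 2.5 + 2.2Q = 130.7 - 3.0Q → Q* = 24.6538.
Gap = |21.3898 − 24.6538| = 3.2640.

3.3 units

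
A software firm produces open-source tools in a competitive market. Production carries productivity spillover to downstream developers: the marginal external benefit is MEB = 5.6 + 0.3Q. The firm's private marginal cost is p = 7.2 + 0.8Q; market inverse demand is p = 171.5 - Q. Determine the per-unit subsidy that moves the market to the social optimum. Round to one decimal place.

Social marginal cost = private MC − MEB = 1.6 + 0.5Q.
Set SMC = demand: 1.6 + 0.5Q = 171.5 - Q → Q* = 113.2667.
The Pigouvian subsidy equals MEB at Q*: 5.6 + 0.3×113.2667 = 39.5800.

subsidy = 39.6 per unit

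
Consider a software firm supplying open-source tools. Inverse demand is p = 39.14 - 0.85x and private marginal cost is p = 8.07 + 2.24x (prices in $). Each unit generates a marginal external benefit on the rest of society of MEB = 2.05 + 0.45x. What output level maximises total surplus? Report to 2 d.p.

x* = 12.55

Social marginal cost = private MC − MEB = 6.02 + 1.79x.
Set SMC = demand: 6.02 + 1.79x = 39.14 - 0.85x → x* = 12.5455.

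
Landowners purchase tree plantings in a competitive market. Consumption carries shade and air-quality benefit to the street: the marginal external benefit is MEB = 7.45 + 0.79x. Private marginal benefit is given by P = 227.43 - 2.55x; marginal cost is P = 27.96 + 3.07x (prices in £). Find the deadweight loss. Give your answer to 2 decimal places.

DWL = £130.38

Market equilibrium (private): 27.96 + 3.07x = 227.43 - 2.55x → x_m = 35.4929.
Social marginal benefit = demand + MEB = 234.88 - 1.76x.
Set SMB = MC: 234.88 - 1.76x = 27.96 + 3.07x → x* = 42.8406.
The welfare-loss triangle has base |x_m − x*| and height MEB(x_m) (the vertical gap between SMB and MC is zero at x* and MEB at x_m).
DWL = ½ × 7.3477 × 35.4894 = 130.3827.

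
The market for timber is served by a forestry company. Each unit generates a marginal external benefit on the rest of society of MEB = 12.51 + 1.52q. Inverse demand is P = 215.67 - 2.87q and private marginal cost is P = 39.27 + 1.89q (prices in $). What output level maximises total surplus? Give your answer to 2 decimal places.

q* = 58.31

Social marginal cost = private MC − MEB = 26.76 + 0.37q.
Set SMC = demand: 26.76 + 0.37q = 215.67 - 2.87q → q* = 58.3056.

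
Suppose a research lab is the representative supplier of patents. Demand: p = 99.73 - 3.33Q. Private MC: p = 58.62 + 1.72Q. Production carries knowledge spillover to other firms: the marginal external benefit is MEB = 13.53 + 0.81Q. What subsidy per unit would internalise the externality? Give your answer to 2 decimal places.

subsidy = 23.97 per unit

Social marginal cost = private MC − MEB = 45.09 + 0.91Q.
Set SMC = demand: 45.09 + 0.91Q = 99.73 - 3.33Q → Q* = 12.8868.
The Pigouvian subsidy equals MEB at Q*: 13.53 + 0.81×12.8868 = 23.9683.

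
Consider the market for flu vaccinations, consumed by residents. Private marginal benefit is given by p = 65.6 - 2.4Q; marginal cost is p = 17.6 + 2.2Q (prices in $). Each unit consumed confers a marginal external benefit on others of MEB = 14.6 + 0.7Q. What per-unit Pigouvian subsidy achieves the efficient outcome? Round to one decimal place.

subsidy = $25.8 per unit

Social marginal benefit = demand + MEB = 80.2 - 1.7Q.
Set SMB = MC: 80.2 - 1.7Q = 17.6 + 2.2Q → Q* = 16.0513.
The Pigouvian subsidy equals MEB at Q*: 14.6 + 0.7×16.0513 = 25.8359.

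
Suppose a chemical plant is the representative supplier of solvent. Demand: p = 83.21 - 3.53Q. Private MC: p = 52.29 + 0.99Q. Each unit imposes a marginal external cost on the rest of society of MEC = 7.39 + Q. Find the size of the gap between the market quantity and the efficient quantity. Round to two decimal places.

Market equilibrium (private): 52.29 + 0.99Q = 83.21 - 3.53Q → Q_m = 6.8407.
Social marginal cost = private MC + MEC = 59.68 + 1.99Q.
Set SMC = demand: 59.68 + 1.99Q = 83.21 - 3.53Q → Q* = 4.2627.
Gap = |6.8407 − 4.2627| = 2.5780.

2.58 units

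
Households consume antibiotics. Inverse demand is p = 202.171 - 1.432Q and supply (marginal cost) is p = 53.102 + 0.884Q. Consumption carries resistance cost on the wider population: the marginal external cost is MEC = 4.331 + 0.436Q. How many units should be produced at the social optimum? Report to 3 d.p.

Q* = 52.594

Social marginal benefit = demand − MEC = 197.840 - 1.868Q.
Set SMB = MC: 197.840 - 1.868Q = 53.102 + 0.884Q → Q* = 52.5938.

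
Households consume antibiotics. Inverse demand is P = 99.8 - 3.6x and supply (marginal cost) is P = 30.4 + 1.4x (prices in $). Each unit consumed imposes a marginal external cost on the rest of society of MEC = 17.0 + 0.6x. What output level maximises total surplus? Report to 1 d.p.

Social marginal benefit = demand − MEC = 82.8 - 4.2x.
Set SMB = MC: 82.8 - 4.2x = 30.4 + 1.4x → x* = 9.3571.

x* = 9.4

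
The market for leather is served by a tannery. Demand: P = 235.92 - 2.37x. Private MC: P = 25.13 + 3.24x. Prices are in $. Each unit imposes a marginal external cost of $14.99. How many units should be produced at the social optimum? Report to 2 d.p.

Social marginal cost = private MC + MEC = 40.12 + 3.24x.
Set SMC = demand: 40.12 + 3.24x = 235.92 - 2.37x → x* = 34.9020.

x* = 34.90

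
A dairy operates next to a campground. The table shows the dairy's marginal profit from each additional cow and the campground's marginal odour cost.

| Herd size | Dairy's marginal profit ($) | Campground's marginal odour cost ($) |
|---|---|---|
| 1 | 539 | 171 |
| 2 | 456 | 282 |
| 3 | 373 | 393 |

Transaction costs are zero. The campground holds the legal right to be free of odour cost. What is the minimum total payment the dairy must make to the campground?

$453

Efficient level: marginal profit ≥ marginal odour cost through level 2, so k* = 2.
With the campground holding the right, the dairy must at least compensate total damage at k*: 171 + 282 = 453.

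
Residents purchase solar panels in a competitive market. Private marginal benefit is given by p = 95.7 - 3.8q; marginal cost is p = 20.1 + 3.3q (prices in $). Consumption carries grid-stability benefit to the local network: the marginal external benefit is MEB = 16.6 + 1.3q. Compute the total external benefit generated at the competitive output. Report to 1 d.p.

$250.5

Market equilibrium (private): 20.1 + 3.3q = 95.7 - 3.8q → q_m = 10.6479.
Total external benefit = ∫₀^{q_m} (16.6 + 1.3q) dq = 16.6×10.6479 + ½×1.3×10.6479² = 250.4507.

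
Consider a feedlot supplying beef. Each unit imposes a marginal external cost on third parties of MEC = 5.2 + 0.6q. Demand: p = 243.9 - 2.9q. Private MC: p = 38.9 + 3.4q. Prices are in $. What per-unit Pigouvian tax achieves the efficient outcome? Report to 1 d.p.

Social marginal cost = private MC + MEC = 44.1 + 4.0q.
Set SMC = demand: 44.1 + 4.0q = 243.9 - 2.9q → q* = 28.9565.
The Pigouvian tax equals MEC at q*: 5.2 + 0.6×28.9565 = 22.5739.

tax = $22.6 per unit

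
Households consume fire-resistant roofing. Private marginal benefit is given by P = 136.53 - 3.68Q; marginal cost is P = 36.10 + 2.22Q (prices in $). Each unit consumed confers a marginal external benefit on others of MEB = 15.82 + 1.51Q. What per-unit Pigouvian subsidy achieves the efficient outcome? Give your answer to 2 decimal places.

Social marginal benefit = demand + MEB = 152.35 - 2.17Q.
Set SMB = MC: 152.35 - 2.17Q = 36.10 + 2.22Q → Q* = 26.4806.
The Pigouvian subsidy equals MEB at Q*: 15.82 + 1.51×26.4806 = 55.8057.

subsidy = $55.81 per unit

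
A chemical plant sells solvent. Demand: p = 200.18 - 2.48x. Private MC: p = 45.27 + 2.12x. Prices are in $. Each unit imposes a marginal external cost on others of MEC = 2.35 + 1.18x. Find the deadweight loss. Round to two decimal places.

Market equilibrium (private): 45.27 + 2.12x = 200.18 - 2.48x → x_m = 33.6761.
Social marginal cost = private MC + MEC = 47.62 + 3.30x.
Set SMC = demand: 47.62 + 3.30x = 200.18 - 2.48x → x* = 26.3945.
Between x* and x_m the wedge SMC − demand runs linearly from 0 to MEC(x_m), so the loss is a triangle.
DWL = ½ × 7.2816 × 42.0878 = 153.2333.

DWL = $153.23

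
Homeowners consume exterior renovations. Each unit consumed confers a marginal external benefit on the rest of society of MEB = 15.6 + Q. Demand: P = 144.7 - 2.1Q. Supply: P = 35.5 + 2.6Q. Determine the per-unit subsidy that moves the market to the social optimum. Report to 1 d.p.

subsidy = 49.3 per unit

Social marginal benefit = demand + MEB = 160.3 - 1.1Q.
Set SMB = MC: 160.3 - 1.1Q = 35.5 + 2.6Q → Q* = 33.7297.
The Pigouvian subsidy equals MEB at Q*: 15.6 + 1.0×33.7297 = 49.3297.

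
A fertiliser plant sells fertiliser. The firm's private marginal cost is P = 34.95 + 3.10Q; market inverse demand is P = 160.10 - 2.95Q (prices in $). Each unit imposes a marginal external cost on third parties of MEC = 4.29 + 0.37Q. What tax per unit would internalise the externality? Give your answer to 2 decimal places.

tax = $11.26 per unit

Social marginal cost = private MC + MEC = 39.24 + 3.47Q.
Set SMC = demand: 39.24 + 3.47Q = 160.10 - 2.95Q → Q* = 18.8255.
The Pigouvian tax equals MEC at Q*: 4.29 + 0.37×18.8255 = 11.2554.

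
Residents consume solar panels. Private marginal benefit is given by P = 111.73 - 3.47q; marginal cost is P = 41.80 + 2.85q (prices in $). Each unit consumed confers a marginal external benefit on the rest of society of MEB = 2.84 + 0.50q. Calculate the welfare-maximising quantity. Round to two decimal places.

Social marginal benefit = demand + MEB = 114.57 - 2.97q.
Set SMB = MC: 114.57 - 2.97q = 41.80 + 2.85q → q* = 12.5034.

q* = 12.50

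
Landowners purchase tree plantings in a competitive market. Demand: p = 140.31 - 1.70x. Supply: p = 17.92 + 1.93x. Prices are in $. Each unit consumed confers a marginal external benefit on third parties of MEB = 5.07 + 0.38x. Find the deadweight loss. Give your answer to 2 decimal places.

Market equilibrium (private): 17.92 + 1.93x = 140.31 - 1.70x → x_m = 33.7163.
Social marginal benefit = demand + MEB = 145.38 - 1.32x.
Set SMB = MC: 145.38 - 1.32x = 17.92 + 1.93x → x* = 39.2185.
Between x* and x_m the wedge SMB − MC runs linearly from 0 to MEB(x_m), so the loss is a triangle.
DWL = ½ × 5.5022 × 17.8822 = 49.1957.

DWL = $49.20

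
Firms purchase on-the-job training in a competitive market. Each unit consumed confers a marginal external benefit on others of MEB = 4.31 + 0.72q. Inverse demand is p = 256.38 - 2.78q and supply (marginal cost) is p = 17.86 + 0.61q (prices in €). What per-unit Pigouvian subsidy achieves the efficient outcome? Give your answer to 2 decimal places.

Social marginal benefit = demand + MEB = 260.69 - 2.06q.
Set SMB = MC: 260.69 - 2.06q = 17.86 + 0.61q → q* = 90.9476.
The Pigouvian subsidy equals MEB at q*: 4.31 + 0.72×90.9476 = 69.7923.

subsidy = €69.79 per unit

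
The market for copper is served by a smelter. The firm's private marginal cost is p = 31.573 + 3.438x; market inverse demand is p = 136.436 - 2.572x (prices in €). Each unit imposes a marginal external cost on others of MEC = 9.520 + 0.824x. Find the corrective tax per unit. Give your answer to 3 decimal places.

tax = €21.016 per unit

Social marginal cost = private MC + MEC = 41.093 + 4.262x.
Set SMC = demand: 41.093 + 4.262x = 136.436 - 2.572x → x* = 13.9513.
The Pigouvian tax equals MEC at x*: 9.520 + 0.824×13.9513 = 21.0159.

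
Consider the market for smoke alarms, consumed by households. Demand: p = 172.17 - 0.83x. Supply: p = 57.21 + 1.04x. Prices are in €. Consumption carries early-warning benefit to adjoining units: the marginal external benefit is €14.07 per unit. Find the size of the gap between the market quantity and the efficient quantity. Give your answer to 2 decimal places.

7.52 units

Market equilibrium (private): 57.21 + 1.04x = 172.17 - 0.83x → x_m = 61.4759.
Social marginal benefit = demand + MEB = 186.24 - 0.83x.
Set SMB = MC: 186.24 - 0.83x = 57.21 + 1.04x → x* = 69.0000.
Gap = |61.4759 − 69.0000| = 7.5241.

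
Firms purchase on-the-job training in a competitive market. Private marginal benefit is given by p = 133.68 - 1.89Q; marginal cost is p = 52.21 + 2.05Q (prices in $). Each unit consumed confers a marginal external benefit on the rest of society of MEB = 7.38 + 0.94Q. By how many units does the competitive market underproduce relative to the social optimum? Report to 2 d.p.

8.94 units

Market equilibrium (private): 52.21 + 2.05Q = 133.68 - 1.89Q → Q_m = 20.6777.
Social marginal benefit = demand + MEB = 141.06 - 0.95Q.
Set SMB = MC: 141.06 - 0.95Q = 52.21 + 2.05Q → Q* = 29.6167.
Gap = |20.6777 − 29.6167| = 8.9390.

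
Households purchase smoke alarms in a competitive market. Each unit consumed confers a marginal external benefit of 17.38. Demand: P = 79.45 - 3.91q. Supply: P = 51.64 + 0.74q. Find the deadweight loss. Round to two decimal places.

DWL = 32.48

Market equilibrium (private): 51.64 + 0.74q = 79.45 - 3.91q → q_m = 5.9806.
Social marginal benefit = demand + MEB = 96.83 - 3.91q.
Set SMB = MC: 96.83 - 3.91q = 51.64 + 0.74q → q* = 9.7183.
Between q* and q_m the wedge SMB − MC runs linearly from 0 to MEB(q_m), so the loss is a triangle.
DWL = ½ × 3.7377 × 17.3800 = 32.4806.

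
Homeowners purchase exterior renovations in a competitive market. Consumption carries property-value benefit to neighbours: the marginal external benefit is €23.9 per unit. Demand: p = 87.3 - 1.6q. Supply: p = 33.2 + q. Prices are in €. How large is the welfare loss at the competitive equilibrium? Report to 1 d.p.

Market equilibrium (private): 33.2 + q = 87.3 - 1.6q → q_m = 20.8077.
Social marginal benefit = demand + MEB = 111.2 - 1.6q.
Set SMB = MC: 111.2 - 1.6q = 33.2 + q → q* = 30.0000.
The loss is the area between SMB and MC from q* to q_m; with linear curves that's a triangle of height MEB(q_m).
DWL = ½ × 9.1923 × 23.9000 = 109.8480.

DWL = €109.8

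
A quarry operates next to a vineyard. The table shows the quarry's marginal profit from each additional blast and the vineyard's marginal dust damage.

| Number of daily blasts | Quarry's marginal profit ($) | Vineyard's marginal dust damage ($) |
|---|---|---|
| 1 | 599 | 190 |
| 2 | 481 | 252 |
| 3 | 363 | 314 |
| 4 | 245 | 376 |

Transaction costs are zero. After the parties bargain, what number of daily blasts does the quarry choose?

Bargaining reaches the level where marginal profit last exceeds marginal dust damage.
That holds through level 3 (363 ≥ 314) but not at 4 (245 < 376).

3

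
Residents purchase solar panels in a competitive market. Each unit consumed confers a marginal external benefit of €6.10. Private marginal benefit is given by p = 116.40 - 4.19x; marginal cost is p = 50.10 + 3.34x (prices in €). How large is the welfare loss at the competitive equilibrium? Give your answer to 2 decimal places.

DWL = €2.47

Market equilibrium (private): 50.10 + 3.34x = 116.40 - 4.19x → x_m = 8.8048.
Social marginal benefit = demand + MEB = 122.50 - 4.19x.
Set SMB = MC: 122.50 - 4.19x = 50.10 + 3.34x → x* = 9.6149.
The welfare-loss triangle has base |x_m − x*| and height MEB(x_m) (the vertical gap between SMB and MC is zero at x* and MEB at x_m).
DWL = ½ × 0.8101 × 6.1000 = 2.4708.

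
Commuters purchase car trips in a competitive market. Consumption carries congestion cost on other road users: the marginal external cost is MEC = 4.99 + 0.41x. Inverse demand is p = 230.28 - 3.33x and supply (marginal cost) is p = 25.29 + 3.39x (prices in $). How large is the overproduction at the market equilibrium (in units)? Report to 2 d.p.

Market equilibrium (private): 25.29 + 3.39x = 230.28 - 3.33x → x_m = 30.5045.
Social marginal benefit = demand − MEC = 225.29 - 3.74x.
Set SMB = MC: 225.29 - 3.74x = 25.29 + 3.39x → x* = 28.0505.
Gap = |30.5045 − 28.0505| = 2.4540.

2.45 units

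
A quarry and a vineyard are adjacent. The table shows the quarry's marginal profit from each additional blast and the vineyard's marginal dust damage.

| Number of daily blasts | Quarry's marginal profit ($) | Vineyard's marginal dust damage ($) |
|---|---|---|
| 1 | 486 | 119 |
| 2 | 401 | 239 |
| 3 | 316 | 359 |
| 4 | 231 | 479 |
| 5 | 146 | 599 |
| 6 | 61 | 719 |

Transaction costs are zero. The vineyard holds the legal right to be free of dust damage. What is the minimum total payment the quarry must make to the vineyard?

$358

Efficient level: marginal profit ≥ marginal dust damage through level 2, so k* = 2.
With the vineyard holding the right, the quarry must at least compensate total damage at k*: 119 + 239 = 358.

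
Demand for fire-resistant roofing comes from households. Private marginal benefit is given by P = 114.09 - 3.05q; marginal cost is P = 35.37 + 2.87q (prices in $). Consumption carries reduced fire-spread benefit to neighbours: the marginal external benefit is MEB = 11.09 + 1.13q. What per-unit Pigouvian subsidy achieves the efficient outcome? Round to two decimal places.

subsidy = $32.28 per unit

Social marginal benefit = demand + MEB = 125.18 - 1.92q.
Set SMB = MC: 125.18 - 1.92q = 35.37 + 2.87q → q* = 18.7495.
The Pigouvian subsidy equals MEB at q*: 11.09 + 1.13×18.7495 = 32.2769.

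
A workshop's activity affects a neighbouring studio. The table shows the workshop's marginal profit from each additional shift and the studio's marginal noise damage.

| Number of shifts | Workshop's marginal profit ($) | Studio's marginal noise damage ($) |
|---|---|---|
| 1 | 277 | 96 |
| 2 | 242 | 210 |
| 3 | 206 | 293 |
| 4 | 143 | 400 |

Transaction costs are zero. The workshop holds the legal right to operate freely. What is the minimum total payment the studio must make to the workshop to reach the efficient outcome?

$349

Left alone the workshop would choose level 4 (marginal profit stays positive).
Efficient level: k* = 2 (marginal profit ≥ marginal noise damage through 2).
The studio must at least cover the workshop's forgone profit from cutting 4→2: 206 + 143 = 349.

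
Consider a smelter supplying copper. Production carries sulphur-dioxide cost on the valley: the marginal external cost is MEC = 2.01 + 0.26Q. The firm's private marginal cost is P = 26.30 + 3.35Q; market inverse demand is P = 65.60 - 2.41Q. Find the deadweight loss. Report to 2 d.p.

DWL = 1.19

Market equilibrium (private): 26.30 + 3.35Q = 65.60 - 2.41Q → Q_m = 6.8229.
Social marginal cost = private MC + MEC = 28.31 + 3.61Q.
Set SMC = demand: 28.31 + 3.61Q = 65.60 - 2.41Q → Q* = 6.1944.
The loss is the area between SMC and demand from Q* to Q_m; with linear curves that's a triangle of height MEC(Q_m).
DWL = ½ × 0.6285 × 3.7840 = 1.1891.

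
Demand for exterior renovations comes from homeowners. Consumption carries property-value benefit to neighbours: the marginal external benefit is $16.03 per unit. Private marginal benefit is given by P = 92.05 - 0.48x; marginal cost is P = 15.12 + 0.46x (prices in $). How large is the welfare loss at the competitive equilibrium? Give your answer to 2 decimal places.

Market equilibrium (private): 15.12 + 0.46x = 92.05 - 0.48x → x_m = 81.8404.
Social marginal benefit = demand + MEB = 108.08 - 0.48x.
Set SMB = MC: 108.08 - 0.48x = 15.12 + 0.46x → x* = 98.8936.
The welfare-loss triangle has base |x_m − x*| and height MEB(x_m) (the vertical gap between SMB and MC is zero at x* and MEB at x_m).
DWL = ½ × 17.0532 × 16.0300 = 136.6814.

DWL = $136.68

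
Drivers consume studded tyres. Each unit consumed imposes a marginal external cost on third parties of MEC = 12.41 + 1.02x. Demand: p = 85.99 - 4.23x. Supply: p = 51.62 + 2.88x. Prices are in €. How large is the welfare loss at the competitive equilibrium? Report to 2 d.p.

DWL = €18.49

Market equilibrium (private): 51.62 + 2.88x = 85.99 - 4.23x → x_m = 4.8340.
Social marginal benefit = demand − MEC = 73.58 - 5.25x.
Set SMB = MC: 73.58 - 5.25x = 51.62 + 2.88x → x* = 2.7011.
The loss is the area between SMB and MC from x* to x_m; with linear curves that's a triangle of height MEC(x_m).
DWL = ½ × 2.1329 × 17.3407 = 18.4930.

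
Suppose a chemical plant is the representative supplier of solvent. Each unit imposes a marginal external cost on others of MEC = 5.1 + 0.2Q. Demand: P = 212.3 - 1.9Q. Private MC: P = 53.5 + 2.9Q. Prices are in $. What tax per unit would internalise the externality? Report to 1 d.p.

tax = $11.2 per unit

Social marginal cost = private MC + MEC = 58.6 + 3.1Q.
Set SMC = demand: 58.6 + 3.1Q = 212.3 - 1.9Q → Q* = 30.7400.
The Pigouvian tax equals MEC at Q*: 5.1 + 0.2×30.7400 = 11.2480.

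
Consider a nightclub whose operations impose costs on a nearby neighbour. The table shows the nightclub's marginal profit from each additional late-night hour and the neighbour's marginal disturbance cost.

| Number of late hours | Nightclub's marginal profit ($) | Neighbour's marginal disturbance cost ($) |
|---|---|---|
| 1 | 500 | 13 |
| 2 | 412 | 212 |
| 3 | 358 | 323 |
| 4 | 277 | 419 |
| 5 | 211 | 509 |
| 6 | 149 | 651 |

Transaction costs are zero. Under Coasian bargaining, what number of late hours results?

3

Bargaining reaches the level where marginal profit last exceeds marginal disturbance cost.
That holds through level 3 (358 ≥ 323) but not at 4 (277 < 419).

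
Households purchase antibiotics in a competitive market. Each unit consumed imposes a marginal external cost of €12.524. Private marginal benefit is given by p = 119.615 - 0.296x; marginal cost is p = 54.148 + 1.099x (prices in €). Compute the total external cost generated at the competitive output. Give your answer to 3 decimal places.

€587.748

Market equilibrium (private): 54.148 + 1.099x = 119.615 - 0.296x → x_m = 46.9297.
Total external cost = MEC × x_m = 12.524 × 46.9297 = 587.7476.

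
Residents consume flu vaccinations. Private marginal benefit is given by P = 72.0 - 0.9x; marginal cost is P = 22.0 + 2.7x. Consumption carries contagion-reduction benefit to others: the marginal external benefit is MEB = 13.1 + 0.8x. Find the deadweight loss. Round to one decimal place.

Market equilibrium (private): 22.0 + 2.7x = 72.0 - 0.9x → x_m = 13.8889.
Social marginal benefit = demand + MEB = 85.1 - 0.1x.
Set SMB = MC: 85.1 - 0.1x = 22.0 + 2.7x → x* = 22.5357.
The loss is the area between SMB and MC from x* to x_m; with linear curves that's a triangle of height MEB(x_m).
DWL = ½ × 8.6468 × 24.2111 = 104.6743.

DWL = 104.7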